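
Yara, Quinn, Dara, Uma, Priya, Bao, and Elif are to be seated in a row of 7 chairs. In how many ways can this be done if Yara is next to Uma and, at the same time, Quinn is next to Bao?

480

Treat {Yara,Uma} as one block (2 orders) and {Quinn,Bao} as another (2 orders).
That leaves 5 units to arrange: 2 × 2 × 5! = 4 × 120 = 480.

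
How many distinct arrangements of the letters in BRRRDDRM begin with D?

With the first slot taken by D, it remains to arrange the other 7 letters (BRRRDRM).
Those 7 letters have R appearing 4 times, giving (7)!/(4!) = 210.

210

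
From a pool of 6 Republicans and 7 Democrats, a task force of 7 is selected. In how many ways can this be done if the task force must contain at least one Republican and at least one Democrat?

1715

Unrestricted: C(13,7) = 1716 ways to pick any 7 of the 13.
Subtract selections that omit an entire group: no Republicans → C(7,7) = 1; no Democrats → C(6,7) = 0.
Both groups omitted at once is impossible, so 1716 − 1 = 1715.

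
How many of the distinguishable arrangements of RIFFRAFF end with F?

With the last slot taken by F, it remains to arrange the other 7 letters (RIFRAFF).
Those 7 letters have F appearing 3 times and R appearing twice, giving (7)!/(3!·2!) = 420.

420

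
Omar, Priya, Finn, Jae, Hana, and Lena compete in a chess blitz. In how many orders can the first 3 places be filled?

There are 6 choices for 1st place, 5 for 2nd, and 4 for 3rd.
That gives 6 × 5 × 4 = 120.

120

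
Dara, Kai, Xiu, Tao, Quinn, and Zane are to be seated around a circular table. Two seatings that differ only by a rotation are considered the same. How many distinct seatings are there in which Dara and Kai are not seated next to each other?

All circular seatings of 6 people number (5)! = 120.
Those with Dara next to Kai: fuse the pair into one unit and seat 5 units around a circle — 2·(4)! = 48.
Subtracting, 120 − 48 = 72.

72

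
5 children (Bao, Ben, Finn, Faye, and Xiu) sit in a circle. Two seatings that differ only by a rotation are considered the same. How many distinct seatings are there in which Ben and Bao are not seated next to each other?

12

All circular seatings of 5 people number (4)! = 24.
Those with Ben next to Bao: fuse the pair into one unit and seat 4 units around a circle — 2·(3)! = 12.
Subtracting, 24 − 12 = 12.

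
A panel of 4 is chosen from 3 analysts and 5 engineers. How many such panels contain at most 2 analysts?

65

Split by how many analysts are chosen (0 through 2).
Sum: C(3,0)·C(5,4) + C(3,1)·C(5,3) + C(3,2)·C(5,2) = 5 + 30 + 30 = 65.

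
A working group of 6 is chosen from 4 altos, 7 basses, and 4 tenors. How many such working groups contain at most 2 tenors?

4290

Split by how many tenors are chosen (0 through 2).
Sum: C(4,0)·C(11,6) + C(4,1)·C(11,5) + C(4,2)·C(11,4) = 462 + 1848 + 1980 = 4290.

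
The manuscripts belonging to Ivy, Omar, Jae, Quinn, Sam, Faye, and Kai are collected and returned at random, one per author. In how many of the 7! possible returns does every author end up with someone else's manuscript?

1854

Count assignments avoiding every fixed point. For any j of the 7 authors fixed to their own manuscript, the other 7−j can be arranged in (7−j)! ways.
By inclusion–exclusion this is Σ_{j=0}^{7} (−1)^j C(7,j)·(7−j)!.
Computing: 5040 − 5040 + 2520 − 840 + 210 − 42 + 7 − 1 = 1854.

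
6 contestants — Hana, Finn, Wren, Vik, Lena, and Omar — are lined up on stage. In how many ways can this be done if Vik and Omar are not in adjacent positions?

Of the 6! = 720 arrangements, those with Vik and Omar adjacent number 2 × 5! = 240 (treat the pair as a block with 2 internal orders).
So 720 − 240 = 480 arrangements keep them apart.

480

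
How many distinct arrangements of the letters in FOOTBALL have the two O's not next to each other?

Total arrangements of FOOTBALL: 8!/(2!·2!) = 10080.
If the two O's are adjacent, glue them into one block, leaving 7 items to arrange: (7)!/(2!) = 2520 ways.
Subtracting, 10080 − 2520 = 7560 arrangements keep the O's apart.

7560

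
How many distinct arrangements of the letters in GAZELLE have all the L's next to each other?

360

Treat the 2 copies of L as a single block. The multiset to arrange is then {LL, A, E, E, G, Z}, 6 items in all.
That gives (6)!/(2!) = 360 arrangements.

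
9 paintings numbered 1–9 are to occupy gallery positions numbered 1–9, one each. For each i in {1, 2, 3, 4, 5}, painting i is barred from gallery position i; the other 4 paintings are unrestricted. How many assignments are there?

205056

Let Aᵢ (for 1 ≤ i ≤ 5) be the placements that put painting i in its forbidden gallery position. Any j of these fix j positions, leaving (9−j)! ways to fill the rest, and there are C(5,j) ways to pick which j.
By inclusion–exclusion, the number of valid placements is Σ_{j=0}^{5} (−1)^j C(5,j)·(9−j)!.
Computing: 362880 − 201600 + 50400 − 7200 + 600 − 24 = 205056.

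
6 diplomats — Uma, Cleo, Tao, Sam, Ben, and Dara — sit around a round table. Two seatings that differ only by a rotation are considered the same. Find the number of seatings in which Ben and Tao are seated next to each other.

Glue Ben and Tao into a block (2 internal orders). Seating 5 units around a circle gives (4)! arrangements.
So 2 × (4)! = 2 × 24 = 48.

48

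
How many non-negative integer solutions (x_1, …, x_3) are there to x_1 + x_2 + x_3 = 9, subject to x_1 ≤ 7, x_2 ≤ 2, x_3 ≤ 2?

6

Without the upper bounds there are C(11,2) = 55 ways to split 9 among 3 variables.
Subtract solutions that violate a single cap (substitute x_i' = x_i − (cap_i+1)): x_1 ≥ 8 gives C(3,2) = 3; x_2 ≥ 3 gives C(8,2) = 28; x_3 ≥ 3 gives C(8,2) = 28. Together 59.
Add back pairs where two caps are both exceeded: 0 + 0 + 10 = 10.
By inclusion–exclusion the count is 55 − 59 + 10 = 6.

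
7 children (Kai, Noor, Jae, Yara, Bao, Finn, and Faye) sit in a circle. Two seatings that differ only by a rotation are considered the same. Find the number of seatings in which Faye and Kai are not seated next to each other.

All circular seatings of 7 people number (6)! = 720.
Seatings with Faye beside Kai: treat them as a block with 2 internal orders, giving 2 × (5)! = 240.
Subtracting, 720 − 240 = 480.

480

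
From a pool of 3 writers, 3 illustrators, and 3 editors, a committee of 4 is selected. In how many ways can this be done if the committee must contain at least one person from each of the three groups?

81

Total 4-person selections from all 9: C(9,4) = 126.
Selections missing a whole group: no writers → C(6,4) = 15; no illustrators → C(6,4) = 15; no editors → C(6,4) = 15.
Add back selections omitting two groups (i.e. drawn from a single group): C(3,4) + C(3,4) + C(3,4) = 0.
By inclusion–exclusion: 126 − 45 + 0 = 81.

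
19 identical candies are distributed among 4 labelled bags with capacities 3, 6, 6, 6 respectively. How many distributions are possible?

10

By stars and bars, unrestricted non-negative solutions to x_1+…+x_4 = 19 number C(19+3,3) = 1540.
Subtract solutions that violate a single cap (substitute x_i' = x_i − (cap_i+1)): x_1 ≥ 4 gives C(18,3) = 816; x_2 ≥ 7 gives C(15,3) = 455; x_3 ≥ 7 gives C(15,3) = 455; x_4 ≥ 7 gives C(15,3) = 455. Together 2181.
Add back pairs where two caps are both exceeded: 165 + 165 + 165 + 56 + 56 + 56 = 663.
Subtract triples: 4 + 4 + 4 + 0 = 12.
By inclusion–exclusion the count is 1540 − 2181 + 663 − 12 = 10.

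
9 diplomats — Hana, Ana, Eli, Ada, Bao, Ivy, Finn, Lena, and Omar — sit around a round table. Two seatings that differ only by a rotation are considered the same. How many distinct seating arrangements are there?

40320

Fix one person's seat to break rotational symmetry; the remaining 8 people can be arranged in (8)! = 40320 ways.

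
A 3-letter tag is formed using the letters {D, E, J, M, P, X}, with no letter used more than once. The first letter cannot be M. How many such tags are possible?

100

The first letter has 6−1 = 5 choices (anything except M).
The remaining 2 letters are filled from the other 5 symbols without repetition: 5 × 4 = 20.
Total: 5 × 20 = 100.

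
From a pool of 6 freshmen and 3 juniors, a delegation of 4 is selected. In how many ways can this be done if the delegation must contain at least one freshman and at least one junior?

111

Unrestricted: C(9,4) = 126 ways to pick any 4 of the 9.
Selections missing a whole group: no freshmen → C(3,4) = 0; no juniors → C(6,4) = 15.
Both groups omitted at once is impossible, so 126 − 15 = 111.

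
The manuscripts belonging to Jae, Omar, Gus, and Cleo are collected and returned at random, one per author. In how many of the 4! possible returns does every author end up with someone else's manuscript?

9

This is the derangement count D_4: permutations of 4 items with no fixed point.
By inclusion–exclusion this is Σ_{j=0}^{4} (−1)^j C(4,j)·(4−j)!.
Computing: 24 − 24 + 12 − 4 + 1 = 9.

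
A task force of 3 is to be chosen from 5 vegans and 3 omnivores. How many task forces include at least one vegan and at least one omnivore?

Total 3-person selections from all 8: C(8,3) = 56.
Subtract selections that omit an entire group: no vegans → C(3,3) = 1; no omnivores → C(5,3) = 10.
Both groups omitted at once is impossible, so 56 − 11 = 45.

45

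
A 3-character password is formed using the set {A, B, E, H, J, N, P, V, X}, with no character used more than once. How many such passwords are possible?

With no repetition, fill the 3 characters in order: 9 choices, then 8, down to 7.
That product is 9 × 8 × 7 = 504.

504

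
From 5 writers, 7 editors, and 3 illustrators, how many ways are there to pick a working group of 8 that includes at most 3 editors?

2605

Split by how many editors are chosen (0 through 3).
Sum: C(7,0)·C(8,8) + C(7,1)·C(8,7) + C(7,2)·C(8,6) + C(7,3)·C(8,5) = 1 + 56 + 588 + 1960 = 2605.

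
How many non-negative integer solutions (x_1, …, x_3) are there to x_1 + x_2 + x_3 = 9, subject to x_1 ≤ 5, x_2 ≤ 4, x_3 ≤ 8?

29

Ignoring the caps, the number of non-negative solutions to x_1+…+x_3 = 9 is C(11,2) = 55.
Subtract solutions that violate a single cap (substitute x_i' = x_i − (cap_i+1)): x_1 ≥ 6 gives C(5,2) = 10; x_2 ≥ 5 gives C(6,2) = 15; x_3 ≥ 9 gives C(2,2) = 1. Together 26.
No two caps can be exceeded simultaneously, so the pair terms are all 0.
By inclusion–exclusion the count is 55 − 26 + 0 = 29.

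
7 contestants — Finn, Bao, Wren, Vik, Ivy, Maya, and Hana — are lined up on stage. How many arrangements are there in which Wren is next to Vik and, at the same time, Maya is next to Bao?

Treat {Wren,Vik} as one block (2 orders) and {Maya,Bao} as another (2 orders).
That leaves 5 units to arrange: 2 × 2 × 5! = 4 × 120 = 480.

480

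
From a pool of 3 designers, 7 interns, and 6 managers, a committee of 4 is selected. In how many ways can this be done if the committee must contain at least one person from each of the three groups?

819

Total 4-person selections from all 16: C(16,4) = 1820.
Subtract selections that omit an entire group: no designers → C(13,4) = 715; no interns → C(9,4) = 126; no managers → C(10,4) = 210.
Add back selections omitting two groups (i.e. drawn from a single group): C(3,4) + C(7,4) + C(6,4) = 50.
By inclusion–exclusion: 1820 − 1051 + 50 = 819.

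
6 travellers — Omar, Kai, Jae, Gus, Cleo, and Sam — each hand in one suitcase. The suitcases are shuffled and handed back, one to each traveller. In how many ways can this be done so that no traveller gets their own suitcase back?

265

Let Aᵢ be the assignments in which traveller i gets their own suitcase. We want the size of the complement of A₁∪…∪A_6.
By inclusion–exclusion this is Σ_{j=0}^{6} (−1)^j C(6,j)·(6−j)!.
Computing: 720 − 720 + 360 − 120 + 30 − 6 + 1 = 265.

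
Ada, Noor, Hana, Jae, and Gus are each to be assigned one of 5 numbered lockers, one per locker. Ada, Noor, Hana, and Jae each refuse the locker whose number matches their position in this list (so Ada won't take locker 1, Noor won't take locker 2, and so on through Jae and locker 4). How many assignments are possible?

Let Aᵢ (for 1 ≤ i ≤ 4) be the placements that put person i in their forbidden locker. Any j of these fix j positions, leaving (5−j)! ways to fill the rest, and there are C(4,j) ways to pick which j.
By inclusion–exclusion, the number of valid placements is Σ_{j=0}^{4} (−1)^j C(4,j)·(5−j)!.
Computing: 120 − 96 + 36 − 8 + 1 = 53.

53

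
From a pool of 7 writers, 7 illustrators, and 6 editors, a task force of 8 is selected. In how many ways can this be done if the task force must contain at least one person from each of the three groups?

120393

Unrestricted: C(20,8) = 125970 ways to pick any 8 of the 20.
Selections missing a whole group: no writers → C(13,8) = 1287; no illustrators → C(13,8) = 1287; no editors → C(14,8) = 3003.
Add back selections omitting two groups (i.e. drawn from a single group): C(7,8) + C(7,8) + C(6,8) = 0.
By inclusion–exclusion: 125970 − 5577 + 0 = 120393.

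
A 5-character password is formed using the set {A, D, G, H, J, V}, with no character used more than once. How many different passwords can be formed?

Choose and order 5 of the 6 symbols: the first character has 6 options, the next 5, and so on down to 2.
6 × 5 × 4 × 3 × 2 = 720.

720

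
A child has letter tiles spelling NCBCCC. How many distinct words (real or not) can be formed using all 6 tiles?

30

The 6 letters of NCBCCC have repeats: C appearing 4 times.
So there are 6! / (4!) = 30 distinguishable arrangements.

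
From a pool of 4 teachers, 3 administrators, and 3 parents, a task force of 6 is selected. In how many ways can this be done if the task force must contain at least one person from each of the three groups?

Total 6-person selections from all 10: C(10,6) = 210.
Selections missing a whole group: no teachers → C(6,6) = 1; no administrators → C(7,6) = 7; no parents → C(7,6) = 7.
Add back selections omitting two groups (i.e. drawn from a single group): C(4,6) + C(3,6) + C(3,6) = 0.
By inclusion–exclusion: 210 − 15 + 0 = 195.

195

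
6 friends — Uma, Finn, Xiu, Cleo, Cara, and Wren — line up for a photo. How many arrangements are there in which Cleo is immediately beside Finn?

240

Glue Cleo and Finn into one block (2 internal orders), leaving 5 units to arrange in a row.
So the count is 2·(5)! = 240.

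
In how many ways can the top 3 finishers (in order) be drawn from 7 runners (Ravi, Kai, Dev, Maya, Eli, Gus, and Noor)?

210

This is an ordered selection of 3 from 7: P(7,3).
That gives 7 × 6 × 5 = 210.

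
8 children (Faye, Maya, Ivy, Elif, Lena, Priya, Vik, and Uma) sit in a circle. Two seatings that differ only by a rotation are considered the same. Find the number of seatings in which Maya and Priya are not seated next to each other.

3600

All circular seatings of 8 people number (7)! = 5040.
Those with Maya next to Priya: fuse the pair into one unit and seat 7 units around a circle — 2·(6)! = 1440.
Subtracting, 5040 − 1440 = 3600.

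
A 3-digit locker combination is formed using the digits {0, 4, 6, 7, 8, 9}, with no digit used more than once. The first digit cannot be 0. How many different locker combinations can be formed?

100

The first digit has 6−1 = 5 choices (anything except 0).
The remaining 2 digits are filled from the other 5 symbols without repetition: 5 × 4 = 20.
Total: 5 × 20 = 100.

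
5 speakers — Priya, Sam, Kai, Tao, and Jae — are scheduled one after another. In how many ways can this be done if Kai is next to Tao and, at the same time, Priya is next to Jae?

24

Treat {Kai,Tao} as one block (2 orders) and {Priya,Jae} as another (2 orders).
That leaves 3 units to arrange: 2 × 2 × 3! = 4 × 6 = 24.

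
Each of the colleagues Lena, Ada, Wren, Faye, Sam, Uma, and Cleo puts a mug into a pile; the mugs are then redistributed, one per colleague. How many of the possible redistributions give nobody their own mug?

1854

Let Aᵢ be the assignments in which colleague i gets their own mug. We want the size of the complement of A₁∪…∪A_7.
By inclusion–exclusion this is Σ_{j=0}^{7} (−1)^j C(7,j)·(7−j)!.
Computing: 5040 − 5040 + 2520 − 840 + 210 − 42 + 7 − 1 = 1854.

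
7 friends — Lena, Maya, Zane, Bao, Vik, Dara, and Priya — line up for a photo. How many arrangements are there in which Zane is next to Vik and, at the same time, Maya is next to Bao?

480

Treat {Zane,Vik} as one block (2 orders) and {Maya,Bao} as another (2 orders).
That leaves 5 units to arrange: 2 × 2 × 5! = 4 × 120 = 480.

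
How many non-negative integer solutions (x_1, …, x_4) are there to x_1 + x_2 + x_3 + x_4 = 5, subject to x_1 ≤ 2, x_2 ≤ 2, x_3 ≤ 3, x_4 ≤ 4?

By stars and bars, unrestricted non-negative solutions to x_1+…+x_4 = 5 number C(5+3,3) = 56.
Subtract solutions that violate a single cap (substitute x_i' = x_i − (cap_i+1)): x_1 ≥ 3 gives C(5,3) = 10; x_2 ≥ 3 gives C(5,3) = 10; x_3 ≥ 4 gives C(4,3) = 4; x_4 ≥ 5 gives C(3,3) = 1. Together 25.
No two caps can be exceeded simultaneously, so the pair terms are all 0.
By inclusion–exclusion the count is 56 − 25 + 0 = 31.

31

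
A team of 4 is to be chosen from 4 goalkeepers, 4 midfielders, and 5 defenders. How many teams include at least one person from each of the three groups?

400

Total 4-person selections from all 13: C(13,4) = 715.
Subtract selections that omit an entire group: no goalkeepers → C(9,4) = 126; no midfielders → C(9,4) = 126; no defenders → C(8,4) = 70.
Add back selections omitting two groups (i.e. drawn from a single group): C(4,4) + C(4,4) + C(5,4) = 7.
By inclusion–exclusion: 715 − 322 + 7 = 400.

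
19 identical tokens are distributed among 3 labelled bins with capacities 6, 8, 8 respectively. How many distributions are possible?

Ignoring the caps, the number of non-negative solutions to x_1+…+x_3 = 19 is C(21,2) = 210.
Subtract solutions that violate a single cap (substitute x_i' = x_i − (cap_i+1)): x_1 ≥ 7 gives C(14,2) = 91; x_2 ≥ 9 gives C(12,2) = 66; x_3 ≥ 9 gives C(12,2) = 66. Together 223.
Add back pairs where two caps are both exceeded: 10 + 10 + 3 = 23.
By inclusion–exclusion the count is 210 − 223 + 23 = 10.

10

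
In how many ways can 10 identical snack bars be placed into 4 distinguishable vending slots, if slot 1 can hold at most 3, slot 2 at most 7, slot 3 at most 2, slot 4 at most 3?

Ignoring the caps, the number of non-negative solutions to x_1+…+x_4 = 10 is C(13,3) = 286.
Subtract solutions that violate a single cap (substitute x_i' = x_i − (cap_i+1)): x_1 ≥ 4 gives C(9,3) = 84; x_2 ≥ 8 gives C(5,3) = 10; x_3 ≥ 3 gives C(10,3) = 120; x_4 ≥ 4 gives C(9,3) = 84. Together 298.
Add back pairs where two caps are both exceeded: 0 + 20 + 10 + 0 + 0 + 20 = 50.
By inclusion–exclusion the count is 286 − 298 + 50 = 38.

38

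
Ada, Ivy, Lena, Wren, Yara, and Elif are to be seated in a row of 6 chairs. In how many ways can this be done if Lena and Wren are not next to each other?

480

There are 6! = 720 arrangements in all. If Lena and Wren are adjacent, merging them into one block gives 2·(5)! = 240 arrangements.
So 720 − 240 = 480 arrangements keep them apart.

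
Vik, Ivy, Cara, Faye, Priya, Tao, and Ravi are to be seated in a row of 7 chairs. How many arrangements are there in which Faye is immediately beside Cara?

Treat {Faye, Cara} as a single unit. There are 6 units to order, and the pair itself can be ordered 2 ways.
So the count is 2·(6)! = 1440.

1440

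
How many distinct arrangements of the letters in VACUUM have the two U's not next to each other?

240

Total arrangements of VACUUM: 6!/(2!) = 360.
If the two U's are adjacent, glue them into one block, leaving 5 items to arrange: (5)! = 120 ways.
Hence 360 − 120 = 240.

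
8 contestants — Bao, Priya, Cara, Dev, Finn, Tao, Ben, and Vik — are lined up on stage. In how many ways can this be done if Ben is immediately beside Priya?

10080

Place the 6 others and the Ben-Priya pair as 7 objects in a line; the pair has 2 internal arrangements.
That gives 2 × 7! = 2 × 5040 = 10080.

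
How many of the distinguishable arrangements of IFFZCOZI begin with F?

1260

Fix F in the first position and arrange the remaining 7 letters.
Those 7 letters have I appearing twice and Z appearing twice, giving (7)!/(2!·2!) = 1260.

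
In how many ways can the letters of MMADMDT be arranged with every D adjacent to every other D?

120

Treat the 2 copies of D as a single block. The multiset to arrange is then {DD, A, M, M, M, T}, 6 items in all.
That gives (6)!/(3!) = 120 arrangements.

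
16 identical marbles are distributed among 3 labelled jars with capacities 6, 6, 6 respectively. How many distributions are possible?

Without the upper bounds there are C(18,2) = 153 ways to split 16 among 3 jars.
Subtract solutions that violate a single cap (substitute x_i' = x_i − (cap_i+1)): x_1 ≥ 7 gives C(11,2) = 55; x_2 ≥ 7 gives C(11,2) = 55; x_3 ≥ 7 gives C(11,2) = 55. Together 165.
Add back pairs where two caps are both exceeded: 6 + 6 + 6 = 18.
By inclusion–exclusion the count is 153 − 165 + 18 = 6.

6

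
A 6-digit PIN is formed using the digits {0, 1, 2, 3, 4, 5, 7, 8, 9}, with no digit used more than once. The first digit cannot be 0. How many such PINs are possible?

53760

The first digit has 9−1 = 8 choices (anything except 0).
The remaining 5 digits are filled from the other 8 symbols without repetition: 8 × 7 × 6 × 5 × 4 = 6720.
Total: 8 × 6720 = 53760.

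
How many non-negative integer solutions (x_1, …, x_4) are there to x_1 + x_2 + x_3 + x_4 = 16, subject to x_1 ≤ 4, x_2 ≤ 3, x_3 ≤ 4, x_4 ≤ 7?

10

By stars and bars, unrestricted non-negative solutions to x_1+…+x_4 = 16 number C(16+3,3) = 969.
Subtract solutions that violate a single cap (substitute x_i' = x_i − (cap_i+1)): x_1 ≥ 5 gives C(14,3) = 364; x_2 ≥ 4 gives C(15,3) = 455; x_3 ≥ 5 gives C(14,3) = 364; x_4 ≥ 8 gives C(11,3) = 165. Together 1348.
Add back pairs where two caps are both exceeded: 120 + 84 + 20 + 120 + 35 + 20 = 399.
Subtract triples: 10 + 0 + 0 + 0 = 10.
By inclusion–exclusion the count is 969 − 1348 + 399 − 10 = 10.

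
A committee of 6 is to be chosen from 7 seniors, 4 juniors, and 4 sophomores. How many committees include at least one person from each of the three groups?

With no constraint there are C(15,6) = 5005 possible selections.
Selections missing a whole group: no seniors → C(8,6) = 28; no juniors → C(11,6) = 462; no sophomores → C(11,6) = 462.
Add back selections omitting two groups (i.e. drawn from a single group): C(7,6) + C(4,6) + C(4,6) = 7.
By inclusion–exclusion: 5005 − 952 + 7 = 4060.

4060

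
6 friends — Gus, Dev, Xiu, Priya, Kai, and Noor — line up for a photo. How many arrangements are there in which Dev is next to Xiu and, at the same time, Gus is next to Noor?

96

Treat {Dev,Xiu} as one block (2 orders) and {Gus,Noor} as another (2 orders).
That leaves 4 units to arrange: 2 × 2 × 4! = 4 × 24 = 96.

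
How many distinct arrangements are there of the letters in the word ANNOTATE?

ANNOTATE has 8 letters with A appearing twice, N appearing twice, and T appearing twice.
So there are 8! / (2!·2!·2!) = 5040 distinguishable arrangements.

5040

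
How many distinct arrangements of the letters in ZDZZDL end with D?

20

Fix D in the last position and arrange the remaining 5 letters.
Those 5 letters have Z appearing 3 times, giving (5)!/(3!) = 20.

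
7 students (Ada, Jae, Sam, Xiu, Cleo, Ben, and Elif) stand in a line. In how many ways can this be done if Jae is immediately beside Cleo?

Treat {Jae, Cleo} as a single unit. There are 6 units to order, and the pair itself can be ordered 2 ways.
That gives 2 × 6! = 2 × 720 = 1440.

1440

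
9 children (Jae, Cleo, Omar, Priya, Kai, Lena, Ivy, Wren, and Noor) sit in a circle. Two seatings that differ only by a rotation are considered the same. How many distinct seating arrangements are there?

Fix one person's seat to break rotational symmetry; the remaining 8 people can be arranged in (8)! = 40320 ways.

40320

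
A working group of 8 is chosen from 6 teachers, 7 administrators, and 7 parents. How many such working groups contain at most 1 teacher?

23595

Split by how many teachers are chosen (0 through 1).
Sum: C(6,0)·C(14,8) + C(6,1)·C(14,7) = 3003 + 20592 = 23595.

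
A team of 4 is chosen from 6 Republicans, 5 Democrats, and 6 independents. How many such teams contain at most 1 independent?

Split by how many independents are chosen (0 through 1).
Sum: C(6,0)·C(11,4) + C(6,1)·C(11,3) = 330 + 990 = 1320.

1320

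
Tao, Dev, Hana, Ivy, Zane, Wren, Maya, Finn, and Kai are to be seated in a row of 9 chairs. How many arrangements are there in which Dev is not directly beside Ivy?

282240

There are 9! = 362880 arrangements in all. If Dev and Ivy are adjacent, merging them into one block gives 2·(8)! = 80640 arrangements.
So 362880 − 80640 = 282240 arrangements keep them apart.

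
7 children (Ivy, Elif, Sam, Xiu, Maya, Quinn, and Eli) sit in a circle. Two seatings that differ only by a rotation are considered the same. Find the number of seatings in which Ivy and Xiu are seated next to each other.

240

Treat {Ivy, Xiu} as one unit (2 internal orders) and seat the resulting 6 units around the table: (5)! circular arrangements.
So 2 × (5)! = 2 × 120 = 240.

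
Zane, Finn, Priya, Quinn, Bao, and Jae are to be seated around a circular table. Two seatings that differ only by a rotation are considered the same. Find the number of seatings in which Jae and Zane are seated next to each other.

Treat {Jae, Zane} as one unit (2 internal orders) and seat the resulting 5 units around the table: (4)! circular arrangements.
So 2 × (4)! = 2 × 24 = 48.

48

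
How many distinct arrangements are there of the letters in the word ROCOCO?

The 6 letters of ROCOCO have repeats: C appearing twice and O appearing 3 times.
The number of distinct arrangements is 6!/(3!·2!) = 720/12 = 60.

60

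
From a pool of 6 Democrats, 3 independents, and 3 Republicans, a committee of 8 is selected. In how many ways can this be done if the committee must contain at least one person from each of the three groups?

Unrestricted: C(12,8) = 495 ways to pick any 8 of the 12.
Selections missing a whole group: no Democrats → C(6,8) = 0; no independents → C(9,8) = 9; no Republicans → C(9,8) = 9.
Add back selections omitting two groups (i.e. drawn from a single group): C(6,8) + C(3,8) + C(3,8) = 0.
By inclusion–exclusion: 495 − 18 + 0 = 477.

477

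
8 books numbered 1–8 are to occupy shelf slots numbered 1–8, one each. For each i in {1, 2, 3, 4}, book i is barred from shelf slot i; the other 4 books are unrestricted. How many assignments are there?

Let Aᵢ (for 1 ≤ i ≤ 4) be the placements that put book i in its forbidden shelf slot. Any j of these fix j positions, leaving (8−j)! ways to fill the rest, and there are C(4,j) ways to pick which j.
By inclusion–exclusion, the number of valid placements is Σ_{j=0}^{4} (−1)^j C(4,j)·(8−j)!.
Computing: 40320 − 20160 + 4320 − 480 + 24 = 24024.

24024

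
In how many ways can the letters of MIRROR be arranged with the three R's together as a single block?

24

Treat the 3 copies of R as a single block. The multiset to arrange is then {RRR, I, M, O}, 4 items in all.
All 4 items are distinct, so there are (4)! = 24 arrangements.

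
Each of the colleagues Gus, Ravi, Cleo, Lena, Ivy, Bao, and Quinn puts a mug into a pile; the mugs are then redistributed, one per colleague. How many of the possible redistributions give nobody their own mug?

Count assignments avoiding every fixed point. For any j of the 7 colleagues fixed to their own mug, the other 7−j can be arranged in (7−j)! ways.
By inclusion–exclusion this is Σ_{j=0}^{7} (−1)^j C(7,j)·(7−j)!.
Computing: 5040 − 5040 + 2520 − 840 + 210 − 42 + 7 − 1 = 1854.

1854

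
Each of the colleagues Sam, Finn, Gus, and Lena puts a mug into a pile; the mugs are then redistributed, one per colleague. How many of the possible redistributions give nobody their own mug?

9

This is the derangement count D_4: permutations of 4 items with no fixed point.
By inclusion–exclusion this is Σ_{j=0}^{4} (−1)^j C(4,j)·(4−j)!.
Computing: 24 − 24 + 12 − 4 + 1 = 9.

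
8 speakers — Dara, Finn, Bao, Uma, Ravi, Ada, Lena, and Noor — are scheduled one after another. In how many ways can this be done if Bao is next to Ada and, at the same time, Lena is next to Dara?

2880

Treat {Bao,Ada} as one block (2 orders) and {Lena,Dara} as another (2 orders).
That leaves 6 units to arrange: 2 × 2 × 6! = 4 × 720 = 2880.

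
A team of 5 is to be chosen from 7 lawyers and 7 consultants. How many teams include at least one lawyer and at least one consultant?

1960

Total 5-person selections from all 14: C(14,5) = 2002.
Selections missing a whole group: no lawyers → C(7,5) = 21; no consultants → C(7,5) = 21.
Both groups omitted at once is impossible, so 2002 − 42 = 1960.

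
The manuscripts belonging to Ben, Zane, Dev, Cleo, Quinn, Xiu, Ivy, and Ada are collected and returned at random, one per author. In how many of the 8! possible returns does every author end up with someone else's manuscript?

This is the derangement count D_8: permutations of 8 items with no fixed point.
By inclusion–exclusion this is Σ_{j=0}^{8} (−1)^j C(8,j)·(8−j)!.
Computing: 40320 − 40320 + 20160 − 6720 + 1680 − 336 + 56 − 8 + 1 = 14833.

14833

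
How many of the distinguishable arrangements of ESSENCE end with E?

180

With the last slot taken by E, it remains to arrange the other 6 letters (SSENCE).
Those 6 letters have E appearing twice and S appearing twice, giving (6)!/(2!·2!) = 180.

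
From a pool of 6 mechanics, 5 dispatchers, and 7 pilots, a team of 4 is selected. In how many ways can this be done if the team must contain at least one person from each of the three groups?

1575

Total 4-person selections from all 18: C(18,4) = 3060.
Selections missing a whole group: no mechanics → C(12,4) = 495; no dispatchers → C(13,4) = 715; no pilots → C(11,4) = 330.
Add back selections omitting two groups (i.e. drawn from a single group): C(6,4) + C(5,4) + C(7,4) = 55.
By inclusion–exclusion: 3060 − 1540 + 55 = 1575.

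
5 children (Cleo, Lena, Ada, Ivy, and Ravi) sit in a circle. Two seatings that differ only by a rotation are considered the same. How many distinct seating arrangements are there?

24

Around a circle, 5 distinct people have 5!/5 = (4)! = 24 rotationally distinct seatings.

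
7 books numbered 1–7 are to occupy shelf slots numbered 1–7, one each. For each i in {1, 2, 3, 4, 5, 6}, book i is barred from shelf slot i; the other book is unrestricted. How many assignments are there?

Let Aᵢ (for 1 ≤ i ≤ 6) be the placements that put book i in its forbidden shelf slot. Any j of these fix j positions, leaving (7−j)! ways to fill the rest, and there are C(6,j) ways to pick which j.
By inclusion–exclusion, the number of valid placements is Σ_{j=0}^{6} (−1)^j C(6,j)·(7−j)!.
Computing: 5040 − 4320 + 1800 − 480 + 90 − 12 + 1 = 2119.

2119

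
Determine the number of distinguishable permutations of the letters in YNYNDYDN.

560

Letter multiplicities in YNYNDYDN: D×2, N×3, Y×3.
So there are 8! / (3!·3!·2!) = 560 distinguishable arrangements.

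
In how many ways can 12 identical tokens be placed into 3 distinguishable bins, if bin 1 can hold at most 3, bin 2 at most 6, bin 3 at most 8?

18

By stars and bars, unrestricted non-negative solutions to x_1+…+x_3 = 12 number C(12+2,2) = 91.
Subtract solutions that violate a single cap (substitute x_i' = x_i − (cap_i+1)): x_1 ≥ 4 gives C(10,2) = 45; x_2 ≥ 7 gives C(7,2) = 21; x_3 ≥ 9 gives C(5,2) = 10. Together 76.
Add back pairs where two caps are both exceeded: 3 + 0 + 0 = 3.
By inclusion–exclusion the count is 91 − 76 + 3 = 18.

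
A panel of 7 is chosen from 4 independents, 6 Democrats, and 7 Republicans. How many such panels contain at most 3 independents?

19162

Split by how many independents are chosen (0 through 3).
Sum: C(4,0)·C(13,7) + C(4,1)·C(13,6) + C(4,2)·C(13,5) + C(4,3)·C(13,4) = 1716 + 6864 + 7722 + 2860 = 19162.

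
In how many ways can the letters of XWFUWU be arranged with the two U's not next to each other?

Total arrangements of XWFUWU: 6!/(2!·2!) = 180.
Arrangements with the U's together: treat UU as one letter, giving (5)!/(2!) = 60.
Hence 180 − 60 = 120.

120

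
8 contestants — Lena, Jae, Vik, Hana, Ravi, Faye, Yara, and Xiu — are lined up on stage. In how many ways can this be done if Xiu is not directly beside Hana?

Of the 8! = 40320 arrangements, those with Xiu and Hana adjacent number 2 × 7! = 10080 (treat the pair as a block with 2 internal orders).
So 40320 − 10080 = 30240 arrangements keep them apart.

30240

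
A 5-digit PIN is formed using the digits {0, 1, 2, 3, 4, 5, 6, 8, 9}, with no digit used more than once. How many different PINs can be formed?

15120

Choose and order 5 of the 9 symbols: the first digit has 9 options, the next 8, and so on down to 5.
9 × 8 × 7 × 6 × 5 = 15120.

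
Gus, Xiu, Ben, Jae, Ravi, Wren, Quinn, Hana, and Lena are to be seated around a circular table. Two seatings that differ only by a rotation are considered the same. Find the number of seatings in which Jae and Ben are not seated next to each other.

Without the restriction there are (8)! = 40320 seatings.
Those with Jae next to Ben: fuse the pair into one unit and seat 8 units around a circle — 2·(7)! = 10080.
Subtracting, 40320 − 10080 = 30240.

30240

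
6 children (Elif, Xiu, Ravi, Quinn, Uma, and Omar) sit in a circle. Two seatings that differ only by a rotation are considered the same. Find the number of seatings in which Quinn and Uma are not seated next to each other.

Without the restriction there are (5)! = 120 seatings.
Those with Quinn next to Uma: fuse the pair into one unit and seat 5 units around a circle — 2·(4)! = 48.
Subtracting, 120 − 48 = 72.

72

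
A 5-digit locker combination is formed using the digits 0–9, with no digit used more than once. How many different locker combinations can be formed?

30240

This is a permutation of 5 out of 10: P(10,5) = 10!/5!.
That product is 10 × 9 × 8 × 7 × 6 = 30240.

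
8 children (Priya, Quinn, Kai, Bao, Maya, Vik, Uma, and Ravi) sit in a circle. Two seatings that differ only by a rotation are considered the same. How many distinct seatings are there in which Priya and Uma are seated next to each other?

Glue Priya and Uma into a block (2 internal orders). Seating 7 units around a circle gives (6)! arrangements.
So 2 × (6)! = 2 × 720 = 1440.

1440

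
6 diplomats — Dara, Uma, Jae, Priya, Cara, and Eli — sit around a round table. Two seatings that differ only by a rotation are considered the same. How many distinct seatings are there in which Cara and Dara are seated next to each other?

Glue Cara and Dara into a block (2 internal orders). Seating 5 units around a circle gives (4)! arrangements.
So 2 × (4)! = 2 × 24 = 48.

48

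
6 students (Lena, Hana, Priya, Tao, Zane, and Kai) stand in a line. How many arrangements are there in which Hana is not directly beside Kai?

Of the 6! = 720 arrangements, those with Hana and Kai adjacent number 2 × 5! = 240 (treat the pair as a block with 2 internal orders).
So 720 − 240 = 480 arrangements keep them apart.

480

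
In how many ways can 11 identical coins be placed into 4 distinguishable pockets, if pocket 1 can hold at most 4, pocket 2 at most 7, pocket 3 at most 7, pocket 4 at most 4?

160

Without the upper bounds there are C(14,3) = 364 ways to split 11 among 4 pockets.
Subtract solutions that violate a single cap (substitute x_i' = x_i − (cap_i+1)): x_1 ≥ 5 gives C(9,3) = 84; x_2 ≥ 8 gives C(6,3) = 20; x_3 ≥ 8 gives C(6,3) = 20; x_4 ≥ 5 gives C(9,3) = 84. Together 208.
Add back pairs where two caps are both exceeded: 0 + 0 + 4 + 0 + 0 + 0 = 4.
By inclusion–exclusion the count is 364 − 208 + 4 = 160.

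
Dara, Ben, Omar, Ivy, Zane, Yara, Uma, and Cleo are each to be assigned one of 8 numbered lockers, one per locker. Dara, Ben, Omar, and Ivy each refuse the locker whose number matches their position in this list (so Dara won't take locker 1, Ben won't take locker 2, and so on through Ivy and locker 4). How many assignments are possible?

24024

Let Aᵢ (for 1 ≤ i ≤ 4) be the placements that put person i in their forbidden locker. Any j of these fix j positions, leaving (8−j)! ways to fill the rest, and there are C(4,j) ways to pick which j.
By inclusion–exclusion, the number of valid placements is Σ_{j=0}^{4} (−1)^j C(4,j)·(8−j)!.
Computing: 40320 − 20160 + 4320 − 480 + 24 = 24024.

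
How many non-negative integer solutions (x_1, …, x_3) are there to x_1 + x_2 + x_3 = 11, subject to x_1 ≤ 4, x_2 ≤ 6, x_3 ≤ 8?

Ignoring the caps, the number of non-negative solutions to x_1+…+x_3 = 11 is C(13,2) = 78.
Subtract solutions that violate a single cap (substitute x_i' = x_i − (cap_i+1)): x_1 ≥ 5 gives C(8,2) = 28; x_2 ≥ 7 gives C(6,2) = 15; x_3 ≥ 9 gives C(4,2) = 6. Together 49.
No two caps can be exceeded simultaneously, so the pair terms are all 0.
By inclusion–exclusion the count is 78 − 49 + 0 = 29.

29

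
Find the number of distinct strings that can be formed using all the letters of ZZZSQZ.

The 6 letters of ZZZSQZ have repeats: Z appearing 4 times.
The number of distinct arrangements is 6!/(4!) = 720/24 = 30.

30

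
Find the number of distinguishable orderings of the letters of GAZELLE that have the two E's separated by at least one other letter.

900

There are 7!/(2!·2!) = 1260 arrangements of GAZELLE in total.
If the two E's are adjacent, glue them into one block, leaving 6 items to arrange: (6)!/(2!) = 360 ways.
Hence 1260 − 360 = 900.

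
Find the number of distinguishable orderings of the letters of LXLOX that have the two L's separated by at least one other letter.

18

There are 5!/(2!·2!) = 30 arrangements of LXLOX in total.
If the two L's are adjacent, glue them into one block, leaving 4 items to arrange: (4)!/(2!) = 12 ways.
Subtracting, 30 − 12 = 18 arrangements keep the L's apart.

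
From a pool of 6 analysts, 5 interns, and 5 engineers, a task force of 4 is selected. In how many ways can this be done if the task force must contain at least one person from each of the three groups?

Unrestricted: C(16,4) = 1820 ways to pick any 4 of the 16.
Selections missing a whole group: no analysts → C(10,4) = 210; no interns → C(11,4) = 330; no engineers → C(11,4) = 330.
Add back selections omitting two groups (i.e. drawn from a single group): C(6,4) + C(5,4) + C(5,4) = 25.
By inclusion–exclusion: 1820 − 870 + 25 = 975.

975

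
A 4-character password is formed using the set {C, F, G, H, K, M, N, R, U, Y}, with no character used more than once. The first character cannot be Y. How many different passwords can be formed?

The first character has 10−1 = 9 choices (anything except Y).
The remaining 3 characters are filled from the other 9 symbols without repetition: 9 × 8 × 7 = 504.
Total: 9 × 504 = 4536.

4536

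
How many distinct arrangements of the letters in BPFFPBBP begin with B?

210

With the first slot taken by B, it remains to arrange the other 7 letters (PFFPBBP).
Those 7 letters have B appearing twice, F appearing twice, and P appearing 3 times, giving (7)!/(3!·2!·2!) = 210.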